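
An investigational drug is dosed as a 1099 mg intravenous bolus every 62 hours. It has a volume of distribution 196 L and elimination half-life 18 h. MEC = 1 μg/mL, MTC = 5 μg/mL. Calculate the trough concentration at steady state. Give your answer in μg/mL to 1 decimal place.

k = ln2/t½ = ln2/18 ≈ 0.038508 h⁻¹; fraction remaining f = e^(−kτ) = e^(−0.038508×62) ≈ 0.0919.
Each bolus raises the concentration by D/Vd = 1099/196 ≈ 5.607 μg/mL.
Steady-state trough Cmin,ss = C₀·f/(1−f) ≈ 5.607 × 0.0919/0.9081 ≈ 0.567 μg/mL.
Trough 0.6 μg/mL vs MEC 1 μg/mL: subtherapeutic.

0.6 μg/mL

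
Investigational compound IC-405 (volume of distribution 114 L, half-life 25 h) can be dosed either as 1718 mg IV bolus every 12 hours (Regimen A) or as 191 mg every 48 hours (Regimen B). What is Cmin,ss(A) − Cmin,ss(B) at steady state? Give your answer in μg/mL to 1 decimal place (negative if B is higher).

37.6 μg/mL

Regimen A: f = (1/2)^(12/25) ≈ 0.7170; Cmin,ss = (1718/114)·f/(1−f) ≈ 38.181 μg/mL.
Regimen B: f = (1/2)^(48/25) ≈ 0.2643; Cmin,ss = (191/114)·f/(1−f) ≈ 0.602 μg/mL.
Difference ≈ 38.181 − 0.602 ≈ 37.579 μg/mL.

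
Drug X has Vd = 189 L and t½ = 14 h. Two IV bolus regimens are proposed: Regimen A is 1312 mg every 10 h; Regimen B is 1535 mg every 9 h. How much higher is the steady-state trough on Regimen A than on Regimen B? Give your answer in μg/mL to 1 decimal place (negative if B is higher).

Regimen A: f = (1/2)^(10/14) ≈ 0.6095; Cmin,ss = (1312/189)·f/(1−f) ≈ 10.835 μg/mL.
Regimen B: f = (1/2)^(9/14) ≈ 0.6404; Cmin,ss = (1535/189)·f/(1−f) ≈ 14.464 μg/mL.
Difference ≈ 10.835 − 14.464 ≈ -3.629 μg/mL.

-3.6 μg/mL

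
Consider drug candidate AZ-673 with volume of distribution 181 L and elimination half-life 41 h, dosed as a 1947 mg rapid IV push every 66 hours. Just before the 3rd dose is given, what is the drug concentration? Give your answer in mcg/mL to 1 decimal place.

f = (1/2)^(τ/t½) = (1/2)^(66/41) ≈ 0.3277.
C₀ = D/Vd = 1947/181 ≈ 10.757 mcg/mL.
Before the 3rd dose, 2 doses have been given. Superposition: Cmin = C₀·(f + f²).
≈ 10.757 × (0.3277 + 0.1074) ≈ 10.757 × 0.4351 ≈ 4.680 mcg/mL.

4.7 mcg/mL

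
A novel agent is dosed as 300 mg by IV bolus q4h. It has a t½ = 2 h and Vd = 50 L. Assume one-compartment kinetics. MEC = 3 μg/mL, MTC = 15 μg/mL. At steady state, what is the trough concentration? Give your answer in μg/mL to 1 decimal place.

2.0 μg/mL

The dosing interval is 2 half-lives, so f = 2^(−2) = 0.25.
Accumulation ratio R = 1/(1 − f) = 1/0.75 = 4/3.
Single-dose peak C₀ = D/Vd = 300/50 = 6 μg/mL.
Steady-state peak Cmax,ss = C₀·R = 6 × 4/3 ≈ 8.000 μg/mL.
Steady-state trough Cmin,ss = Cmax,ss·f ≈ 8.000 × 0.25 ≈ 2.000 μg/mL.
Trough 2.0 μg/mL vs MEC 3 μg/mL: subtherapeutic.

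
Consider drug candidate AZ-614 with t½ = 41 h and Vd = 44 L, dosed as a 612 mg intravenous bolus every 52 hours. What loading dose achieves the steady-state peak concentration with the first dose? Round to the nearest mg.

1046 mg

f = (1/2)^(52/41) ≈ 0.415151; accumulation ratio R = 1/(1−f) ≈ 1.70984.
Loading dose to hit Cmax,ss on first dose: D_load = D_maint·R ≈ 612 × 1.70984 ≈ 1046.42 mg.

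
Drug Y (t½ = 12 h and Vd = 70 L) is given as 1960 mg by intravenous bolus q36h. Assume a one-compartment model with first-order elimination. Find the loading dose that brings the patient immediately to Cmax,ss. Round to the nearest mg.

f = (1/2)^(36/12) ≈ 0.125000; accumulation ratio R = 1/(1−f) ≈ 1.14286.
Loading dose to hit Cmax,ss on first dose: D_load = D_maint·R ≈ 1960 × 1.14286 ≈ 2240.01 mg.

2240 mg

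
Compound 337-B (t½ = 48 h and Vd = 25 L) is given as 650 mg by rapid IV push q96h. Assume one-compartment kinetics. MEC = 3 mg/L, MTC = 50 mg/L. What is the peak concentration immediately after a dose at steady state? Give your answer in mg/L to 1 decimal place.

34.7 mg/L

The dosing interval is 2 half-lives, so f = 2^(−2) = 0.25.
At steady state, R = 1/(1 − 0.25) = 4/3.
Single-dose peak C₀ = D/Vd = 650/25 = 26 mg/L.
Steady-state peak Cmax,ss = C₀·R = 26 × 4/3 ≈ 34.667 mg/L.
Peak 34.7 mg/L vs MTC 50 mg/L: below toxic threshold.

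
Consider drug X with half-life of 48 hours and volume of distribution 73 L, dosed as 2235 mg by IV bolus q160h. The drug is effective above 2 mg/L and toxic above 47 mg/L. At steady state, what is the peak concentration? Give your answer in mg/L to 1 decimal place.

Over one 160-h interval, 160/48 ≈ 3.3333 half-lives elapse, leaving f ≈ 0.0992 of each dose.
Accumulation ratio R = 1/(1 − f) ≈ 1/0.9008 ≈ 1.1101.
Each bolus raises the concentration by D/Vd = 2235/73 ≈ 30.616 mg/L.
Cmax,ss = C₀/(1 − f) ≈ 30.616/0.9008 ≈ 33.988 mg/L.
Peak 34.0 mg/L vs MTC 47 mg/L: below toxic threshold.

34.0 mg/L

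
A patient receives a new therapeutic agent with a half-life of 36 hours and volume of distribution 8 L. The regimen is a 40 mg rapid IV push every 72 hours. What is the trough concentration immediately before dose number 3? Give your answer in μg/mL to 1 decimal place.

f = (1/2)^(τ/t½) = (1/2)^(72/36) ≈ 0.2500.
C₀ = D/Vd = 40/8 ≈ 5.000 μg/mL.
Before the 3rd dose, 2 doses have been given. Superposition: Cmin = C₀·(f + f²).
≈ 5.000 × (0.2500 + 0.0625) ≈ 5.000 × 0.3125 ≈ 1.562 μg/mL.

1.6 μg/mL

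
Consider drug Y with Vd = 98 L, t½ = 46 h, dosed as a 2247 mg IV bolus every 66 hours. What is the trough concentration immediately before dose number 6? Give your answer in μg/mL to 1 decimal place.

f = (1/2)^(τ/t½) = (1/2)^(66/46) ≈ 0.3699.
C₀ = D/Vd = 2247/98 ≈ 22.929 μg/mL.
Before the 6th dose, 5 doses have been given. Superposition: Cmin = C₀·(f + f² + … + f^5).
≈ 22.929 × (0.3699 + 0.1368 + 0.0506 + 0.0187 + 0.0069) ≈ 22.929 × 0.5829 ≈ 13.365 μg/mL.

13.4 μg/mL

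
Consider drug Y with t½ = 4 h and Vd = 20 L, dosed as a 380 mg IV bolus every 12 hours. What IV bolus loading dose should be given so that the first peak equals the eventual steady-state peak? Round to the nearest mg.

434 mg

f = (1/2)^(12/4) ≈ 0.125000; accumulation ratio R = 1/(1−f) ≈ 1.14286.
Loading dose to hit Cmax,ss on first dose: D_load = D_maint·R ≈ 380 × 1.14286 ≈ 434.29 mg.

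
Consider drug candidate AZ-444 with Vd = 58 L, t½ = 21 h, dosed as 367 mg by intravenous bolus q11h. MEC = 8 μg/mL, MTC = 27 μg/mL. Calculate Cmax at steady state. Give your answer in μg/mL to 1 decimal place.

k = ln2/t½ = ln2/21 ≈ 0.033007 h⁻¹; fraction remaining f = e^(−kτ) = e^(−0.033007×11) ≈ 0.6955.
Accumulation ratio R = 1/(1 − f) ≈ 1/0.3045 ≈ 3.2841.
Single-dose peak C₀ = D/Vd = 367/58 ≈ 6.328 μg/mL.
Steady-state peak Cmax,ss = C₀·R ≈ 6.328 × 3.2841 ≈ 20.782 μg/mL.
Peak 20.8 μg/mL vs MTC 27 μg/mL: below toxic threshold.

20.8 μg/mL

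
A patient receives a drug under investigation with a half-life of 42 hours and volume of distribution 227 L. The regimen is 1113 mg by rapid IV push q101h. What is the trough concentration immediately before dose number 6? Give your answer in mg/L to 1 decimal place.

1.1 mg/L

f = (1/2)^(τ/t½) = (1/2)^(101/42) ≈ 0.1888.
C₀ = D/Vd = 1113/227 ≈ 4.903 mg/L.
Before the 6th dose, 5 doses have been given. Superposition: Cmin = C₀·(f + f² + … + f^5).
≈ 4.903 × (0.1888 + 0.0356 + 0.0067 + 0.0013 + 0.0002) ≈ 4.903 × 0.2326 ≈ 1.140 mg/L.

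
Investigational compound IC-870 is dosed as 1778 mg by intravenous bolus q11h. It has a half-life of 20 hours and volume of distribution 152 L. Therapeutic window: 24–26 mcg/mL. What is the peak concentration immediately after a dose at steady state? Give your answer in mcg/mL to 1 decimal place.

36.9 mcg/mL

τ/t½ = 11/20 ≈ 0.55, so fraction remaining f = (1/2)^(11/20) ≈ 0.6830.
At steady state, accumulation factor R = 1/(1 − e^(−kτ)) ≈ 3.1546.
Each bolus raises the concentration by D/Vd = 1778/152 ≈ 11.697 mcg/mL.
Steady-state peak Cmax,ss = C₀·R ≈ 11.697 × 3.1546 ≈ 36.899 mcg/mL.
Peak 36.9 mcg/mL vs MTC 26 mcg/mL: exceeds toxic threshold.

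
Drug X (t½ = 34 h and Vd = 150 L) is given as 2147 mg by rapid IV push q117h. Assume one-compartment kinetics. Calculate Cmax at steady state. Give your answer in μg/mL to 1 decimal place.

15.8 μg/mL

τ/t½ = 117/34 ≈ 3.4412, so fraction remaining f = (1/2)^(117/34) ≈ 0.0921.
At steady state, accumulation factor R = 1/(1 − e^(−kτ)) ≈ 1.1014.
Each bolus raises the concentration by D/Vd = 2147/150 ≈ 14.313 μg/mL.
Steady-state peak Cmax,ss = C₀·R ≈ 14.313 × 1.1014 ≈ 15.764 μg/mL.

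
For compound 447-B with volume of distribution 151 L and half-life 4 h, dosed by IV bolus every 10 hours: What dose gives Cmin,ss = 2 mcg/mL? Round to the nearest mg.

τ/t½ = 10/4 ≈ 2.5, so f = (1/2)^(10/4) ≈ 0.176777.
Cmin,ss = (D/Vd)·f/(1−f), so D = Cmin,ss·Vd·(1−f)/f.
D = 2 × 151 × (1−f)/f ≈ 2 × 151 × 4.65684 ≈ 1406.37 mg.

1406 mg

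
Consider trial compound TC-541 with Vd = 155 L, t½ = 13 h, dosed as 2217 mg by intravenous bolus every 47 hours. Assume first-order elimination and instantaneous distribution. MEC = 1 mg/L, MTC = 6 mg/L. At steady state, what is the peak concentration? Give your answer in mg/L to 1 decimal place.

15.6 mg/L

Over one 47-h interval, 47/13 ≈ 3.6154 half-lives elapse, leaving f ≈ 0.0816 of each dose.
Accumulation ratio R = 1/(1 − f) ≈ 1/0.9184 ≈ 1.0889.
Single-dose peak C₀ = D/Vd = 2217/155 ≈ 14.303 mg/L.
Cmax,ss = C₀/(1 − f) ≈ 14.303/0.9184 ≈ 15.574 mg/L.
Peak 15.6 mg/L vs MTC 6 mg/L: exceeds toxic threshold.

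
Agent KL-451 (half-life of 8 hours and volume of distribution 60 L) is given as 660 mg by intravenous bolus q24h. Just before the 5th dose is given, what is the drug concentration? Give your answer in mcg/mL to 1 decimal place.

f = (1/2)^(τ/t½) = (1/2)^(24/8) ≈ 0.1250.
C₀ = D/Vd = 660/60 ≈ 11.000 mcg/mL.
Before the 5th dose, 4 doses have been given. Superposition: Cmin = C₀·(f + f² + … + f^4).
≈ 11.000 × (0.1250 + 0.0156 + 0.0020 + 0.0002) ≈ 11.000 × 0.1428 ≈ 1.571 mcg/mL.

1.6 mcg/mL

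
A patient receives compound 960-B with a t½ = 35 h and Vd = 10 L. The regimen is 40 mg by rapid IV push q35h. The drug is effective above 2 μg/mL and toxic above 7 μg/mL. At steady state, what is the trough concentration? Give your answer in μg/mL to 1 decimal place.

τ = 35 h = 1 half-life, so f = (1/2)^1 = 0.5.
At steady state, R = 1/(1 − 0.5) = 2/1.
Single-dose peak C₀ = D/Vd = 40/10 = 4 μg/mL.
Steady-state peak Cmax,ss = C₀·R = 4 × 2/1 ≈ 8.000 μg/mL.
Steady-state trough Cmin,ss = Cmax,ss·f ≈ 8.000 × 0.5 ≈ 4.000 μg/mL.
Trough 4.0 μg/mL vs MEC 2 μg/mL: adequate.

4.0 μg/mL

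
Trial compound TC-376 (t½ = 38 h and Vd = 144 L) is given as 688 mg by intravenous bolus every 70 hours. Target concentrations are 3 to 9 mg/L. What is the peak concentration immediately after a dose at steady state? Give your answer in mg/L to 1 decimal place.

6.6 mg/L

Over one 70-h interval, 70/38 ≈ 1.8421 half-lives elapse, leaving f ≈ 0.2789 of each dose.
At steady state, accumulation factor R = 1/(1 − e^(−kτ)) ≈ 1.3868.
Each bolus raises the concentration by D/Vd = 688/144 ≈ 4.778 mg/L.
Steady-state peak Cmax,ss = C₀·R ≈ 4.778 × 1.3868 ≈ 6.626 mg/L.
Peak 6.6 mg/L vs MTC 9 mg/L: below toxic threshold.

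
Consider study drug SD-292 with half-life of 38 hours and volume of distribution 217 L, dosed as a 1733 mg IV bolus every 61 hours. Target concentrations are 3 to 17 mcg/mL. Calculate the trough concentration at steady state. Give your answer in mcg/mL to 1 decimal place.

3.9 mcg/mL

k = ln2/t½ = ln2/38 ≈ 0.018241 h⁻¹; fraction remaining f = e^(−kτ) = e^(−0.018241×61) ≈ 0.3287.
Accumulation ratio R = 1/(1 − f) ≈ 1/0.6713 ≈ 1.4896.
Each bolus raises the concentration by D/Vd = 1733/217 ≈ 7.986 mcg/mL.
Steady-state peak Cmax,ss = C₀·R ≈ 7.986 × 1.4896 ≈ 11.896 mcg/mL.
Steady-state trough Cmin,ss = Cmax,ss·f ≈ 11.896 × 0.3287 ≈ 3.910 mcg/mL.
Trough 3.9 mcg/mL vs MEC 3 mcg/mL: adequate.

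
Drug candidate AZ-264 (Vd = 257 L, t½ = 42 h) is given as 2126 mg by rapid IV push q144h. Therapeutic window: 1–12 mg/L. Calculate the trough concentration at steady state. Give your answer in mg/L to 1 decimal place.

τ/t½ = 144/42 ≈ 3.4286, so fraction remaining f = (1/2)^(144/42) ≈ 0.0929.
Accumulation ratio R = 1/(1 − f) ≈ 1/0.9071 ≈ 1.1024.
Single-dose peak C₀ = D/Vd = 2126/257 ≈ 8.272 mg/L.
Cmax,ss = C₀/(1 − f) ≈ 8.272/0.9071 ≈ 9.119 mg/L.
Steady-state trough Cmin,ss = Cmax,ss·f ≈ 9.119 × 0.0929 ≈ 0.847 mg/L.
Trough 0.8 mg/L vs MEC 1 mg/L: subtherapeutic.

0.8 mg/L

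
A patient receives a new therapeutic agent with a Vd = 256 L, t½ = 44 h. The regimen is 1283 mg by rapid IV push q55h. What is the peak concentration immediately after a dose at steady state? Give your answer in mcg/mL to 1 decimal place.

Over one 55-h interval, 55/44 ≈ 1.25 half-lives elapse, leaving f ≈ 0.4204 of each dose.
Accumulation ratio R = 1/(1 − f) ≈ 1/0.5796 ≈ 1.7253.
Each bolus raises the concentration by D/Vd = 1283/256 ≈ 5.012 mcg/mL.
Steady-state peak Cmax,ss = C₀·R ≈ 5.012 × 1.7253 ≈ 8.647 mcg/mL.

8.6 mcg/mL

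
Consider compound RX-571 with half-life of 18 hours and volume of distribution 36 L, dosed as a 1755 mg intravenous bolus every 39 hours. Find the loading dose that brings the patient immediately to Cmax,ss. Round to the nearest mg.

f = (1/2)^(39/18) ≈ 0.222725; accumulation ratio R = 1/(1−f) ≈ 1.28655.
Loading dose to hit Cmax,ss on first dose: D_load = D_maint·R ≈ 1755 × 1.28655 ≈ 2257.90 mg.

2258 mg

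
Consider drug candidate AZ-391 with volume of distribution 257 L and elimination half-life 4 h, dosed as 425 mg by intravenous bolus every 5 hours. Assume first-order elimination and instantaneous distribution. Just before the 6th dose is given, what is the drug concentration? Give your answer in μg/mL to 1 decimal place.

f = (1/2)^(τ/t½) = (1/2)^(5/4) ≈ 0.4204.
C₀ = D/Vd = 425/257 ≈ 1.654 μg/mL.
Before the 6th dose, 5 doses have been given. Superposition: Cmin = C₀·(f + f² + … + f^5).
≈ 1.654 × (0.4204 + 0.1767 + 0.0743 + 0.0312 + 0.0131) ≈ 1.654 × 0.7157 ≈ 1.184 μg/mL.

1.2 μg/mL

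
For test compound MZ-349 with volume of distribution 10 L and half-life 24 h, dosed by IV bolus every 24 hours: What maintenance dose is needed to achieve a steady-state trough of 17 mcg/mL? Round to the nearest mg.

170 mg

τ/t½ = 24/24 ≈ 1, so f = (1/2)^(24/24) ≈ 0.500000.
Cmin,ss = (D/Vd)·f/(1−f), so D = Cmin,ss·Vd·(1−f)/f.
D = 17 × 10 × (1−f)/f ≈ 17 × 10 × 1.00000 ≈ 170.00 mg.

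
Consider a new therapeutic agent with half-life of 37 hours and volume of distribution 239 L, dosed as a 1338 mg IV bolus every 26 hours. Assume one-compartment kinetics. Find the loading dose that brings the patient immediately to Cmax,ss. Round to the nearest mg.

f = (1/2)^(26/37) ≈ 0.614420; accumulation ratio R = 1/(1−f) ≈ 2.59350.
Loading dose to hit Cmax,ss on first dose: D_load = D_maint·R ≈ 1338 × 2.59350 ≈ 3470.10 mg.

3470 mg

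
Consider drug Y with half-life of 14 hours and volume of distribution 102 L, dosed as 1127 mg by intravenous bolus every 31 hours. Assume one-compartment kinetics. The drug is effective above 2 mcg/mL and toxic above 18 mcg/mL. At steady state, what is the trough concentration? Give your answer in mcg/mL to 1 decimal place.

3.0 mcg/mL

τ/t½ = 31/14 ≈ 2.2143, so fraction remaining f = (1/2)^(31/14) ≈ 0.2155.
Accumulation ratio R = 1/(1 − f) ≈ 1/0.7845 ≈ 1.2747.
Each bolus raises the concentration by D/Vd = 1127/102 ≈ 11.049 mcg/mL.
Cmax,ss = C₀/(1 − f) ≈ 11.049/0.7845 ≈ 14.084 mcg/mL.
Steady-state trough Cmin,ss = Cmax,ss·f ≈ 14.084 × 0.2155 ≈ 3.035 mcg/mL.
Trough 3.0 mcg/mL vs MEC 2 mcg/mL: adequate.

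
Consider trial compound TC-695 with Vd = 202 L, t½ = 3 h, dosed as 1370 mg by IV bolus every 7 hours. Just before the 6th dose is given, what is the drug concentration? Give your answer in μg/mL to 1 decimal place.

1.7 μg/mL

f = (1/2)^(τ/t½) = (1/2)^(7/3) ≈ 0.1984.
C₀ = D/Vd = 1370/202 ≈ 6.782 μg/mL.
Before the 6th dose, 5 doses have been given. Superposition: Cmin = C₀·(f + f² + … + f^5).
≈ 6.782 × (0.1984 + 0.0394 + 0.0078 + 0.0015 + 0.0003) ≈ 6.782 × 0.2474 ≈ 1.678 μg/mL.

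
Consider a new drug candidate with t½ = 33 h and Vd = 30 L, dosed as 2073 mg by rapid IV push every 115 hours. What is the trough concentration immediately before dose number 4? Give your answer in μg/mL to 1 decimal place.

f = (1/2)^(τ/t½) = (1/2)^(115/33) ≈ 0.0893.
C₀ = D/Vd = 2073/30 ≈ 69.100 μg/mL.
Before the 4th dose, 3 doses have been given. Superposition: Cmin = C₀·(f + f² + … + f^3).
≈ 69.100 × (0.0893 + 0.0080 + 0.0007) ≈ 69.100 × 0.0980 ≈ 6.772 μg/mL.

6.8 μg/mL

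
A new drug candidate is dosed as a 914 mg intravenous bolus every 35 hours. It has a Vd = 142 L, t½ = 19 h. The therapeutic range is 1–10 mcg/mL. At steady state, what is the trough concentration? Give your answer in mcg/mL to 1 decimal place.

τ/t½ = 35/19 ≈ 1.8421, so fraction remaining f = (1/2)^(35/19) ≈ 0.2789.
At steady state, accumulation factor R = 1/(1 − e^(−kτ)) ≈ 1.3868.
Each bolus raises the concentration by D/Vd = 914/142 ≈ 6.437 mcg/mL.
Cmax,ss = C₀/(1 − f) ≈ 6.437/0.7211 ≈ 8.927 mcg/mL.
Steady-state trough Cmin,ss = Cmax,ss·f ≈ 8.927 × 0.2789 ≈ 2.490 mcg/mL.
Trough 2.5 mcg/mL vs MEC 1 mcg/mL: adequate.

2.5 mcg/mL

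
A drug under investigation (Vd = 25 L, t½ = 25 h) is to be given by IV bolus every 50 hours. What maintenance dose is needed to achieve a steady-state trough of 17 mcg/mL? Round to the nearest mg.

τ/t½ = 50/25 ≈ 2, so f = (1/2)^(50/25) ≈ 0.250000.
Cmin,ss = (D/Vd)·f/(1−f), so D = Cmin,ss·Vd·(1−f)/f.
D = 17 × 25 × (1−f)/f ≈ 17 × 25 × 3.00000 ≈ 1275.00 mg.

1275 mg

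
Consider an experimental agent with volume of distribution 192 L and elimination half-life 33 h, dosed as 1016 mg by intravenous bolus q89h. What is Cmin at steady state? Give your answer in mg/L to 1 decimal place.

k = ln2/t½ = ln2/33 ≈ 0.021004 h⁻¹; fraction remaining f = e^(−kτ) = e^(−0.021004×89) ≈ 0.1542.
Each bolus raises the concentration by D/Vd = 1016/192 ≈ 5.292 mg/L.
Steady-state trough Cmin,ss = C₀·f/(1−f) ≈ 5.292 × 0.1542/0.8458 ≈ 0.965 mg/L.

1.0 mg/L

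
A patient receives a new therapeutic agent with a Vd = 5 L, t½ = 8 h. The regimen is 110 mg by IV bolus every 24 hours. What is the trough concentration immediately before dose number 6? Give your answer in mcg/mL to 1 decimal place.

f = (1/2)^(τ/t½) = (1/2)^(24/8) ≈ 0.1250.
C₀ = D/Vd = 110/5 ≈ 22.000 mcg/mL.
Before the 6th dose, 5 doses have been given. Superposition: Cmin = C₀·(f + f² + … + f^5).
≈ 22.000 × (0.1250 + 0.0156 + 0.0020 + 0.0002 + 0.0000) ≈ 22.000 × 0.1428 ≈ 3.142 mcg/mL.

3.1 mcg/mL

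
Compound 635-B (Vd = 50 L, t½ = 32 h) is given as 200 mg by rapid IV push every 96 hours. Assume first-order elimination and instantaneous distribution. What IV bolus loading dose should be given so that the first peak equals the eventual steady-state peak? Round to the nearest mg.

229 mg

f = (1/2)^(96/32) ≈ 0.125000; accumulation ratio R = 1/(1−f) ≈ 1.14286.
Loading dose to hit Cmax,ss on first dose: D_load = D_maint·R ≈ 200 × 1.14286 ≈ 228.57 mg.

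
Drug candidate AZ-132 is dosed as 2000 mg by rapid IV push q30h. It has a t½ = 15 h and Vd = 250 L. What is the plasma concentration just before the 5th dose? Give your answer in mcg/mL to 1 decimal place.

2.7 mcg/mL

f = (1/2)^(τ/t½) = (1/2)^(30/15) ≈ 0.2500.
C₀ = D/Vd = 2000/250 ≈ 8.000 mcg/mL.
Before the 5th dose, 4 doses have been given. Superposition: Cmin = C₀·(f + f² + … + f^4).
≈ 8.000 × (0.2500 + 0.0625 + 0.0156 + 0.0039) ≈ 8.000 × 0.3320 ≈ 2.656 mcg/mL.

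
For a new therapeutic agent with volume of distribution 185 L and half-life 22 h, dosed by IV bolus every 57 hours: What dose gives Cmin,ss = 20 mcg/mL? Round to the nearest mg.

18592 mg

τ/t½ = 57/22 ≈ 2.5909, so f = (1/2)^(57/22) ≈ 0.165981.
Cmin,ss = (D/Vd)·f/(1−f), so D = Cmin,ss·Vd·(1−f)/f.
D = 20 × 185 × (1−f)/f ≈ 20 × 185 × 5.02479 ≈ 18591.72 mg.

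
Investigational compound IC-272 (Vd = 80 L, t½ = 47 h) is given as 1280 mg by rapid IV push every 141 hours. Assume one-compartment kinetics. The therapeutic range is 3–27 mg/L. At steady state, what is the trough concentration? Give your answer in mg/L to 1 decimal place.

τ = 141 h = 3 half-lives, so f = (1/2)^3 = 0.125.
Accumulation ratio R = 1/(1 − f) = 1/0.875 = 8/7.
Single-dose peak C₀ = D/Vd = 1280/80 = 16 mg/L.
Steady-state peak Cmax,ss = C₀·R = 16 × 8/7 ≈ 18.286 mg/L.
Steady-state trough Cmin,ss = Cmax,ss·f ≈ 18.286 × 0.125 ≈ 2.286 mg/L.
Trough 2.3 mg/L vs MEC 3 mg/L: subtherapeutic.

2.3 mg/L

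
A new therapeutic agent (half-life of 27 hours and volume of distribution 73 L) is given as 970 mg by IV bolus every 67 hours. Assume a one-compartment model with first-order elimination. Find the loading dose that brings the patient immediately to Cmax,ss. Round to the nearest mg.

1182 mg

f = (1/2)^(67/27) ≈ 0.179060; accumulation ratio R = 1/(1−f) ≈ 1.21812.
Loading dose to hit Cmax,ss on first dose: D_load = D_maint·R ≈ 970 × 1.21812 ≈ 1181.58 mg.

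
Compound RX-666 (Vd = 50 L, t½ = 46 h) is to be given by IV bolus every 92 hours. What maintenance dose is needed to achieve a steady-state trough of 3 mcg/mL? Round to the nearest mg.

τ/t½ = 92/46 ≈ 2, so f = (1/2)^(92/46) ≈ 0.250000.
Cmin,ss = (D/Vd)·f/(1−f), so D = Cmin,ss·Vd·(1−f)/f.
D = 3 × 50 × (1−f)/f ≈ 3 × 50 × 3.00000 ≈ 450.00 mg.

450 mg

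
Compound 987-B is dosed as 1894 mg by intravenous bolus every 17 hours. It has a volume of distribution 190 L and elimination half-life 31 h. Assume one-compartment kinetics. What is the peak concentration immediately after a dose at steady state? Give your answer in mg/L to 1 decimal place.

Over one 17-h interval, 17/31 ≈ 0.54839 half-lives elapse, leaving f ≈ 0.6838 of each dose.
At steady state, accumulation factor R = 1/(1 − e^(−kτ)) ≈ 3.1626.
Each bolus raises the concentration by D/Vd = 1894/190 ≈ 9.968 mg/L.
Steady-state peak Cmax,ss = C₀·R ≈ 9.968 × 3.1626 ≈ 31.525 mg/L.

31.5 mg/L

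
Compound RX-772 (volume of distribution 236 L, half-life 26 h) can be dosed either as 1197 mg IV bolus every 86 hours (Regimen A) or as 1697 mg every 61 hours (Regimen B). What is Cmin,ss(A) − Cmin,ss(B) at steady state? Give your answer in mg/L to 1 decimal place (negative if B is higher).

-1.2 mg/L

Regimen A: f = (1/2)^(86/26) ≈ 0.1010; Cmin,ss = (1197/236)·f/(1−f) ≈ 0.570 mg/L.
Regimen B: f = (1/2)^(61/26) ≈ 0.1967; Cmin,ss = (1697/236)·f/(1−f) ≈ 1.761 mg/L.
Difference ≈ 0.570 − 1.761 ≈ -1.191 mg/L.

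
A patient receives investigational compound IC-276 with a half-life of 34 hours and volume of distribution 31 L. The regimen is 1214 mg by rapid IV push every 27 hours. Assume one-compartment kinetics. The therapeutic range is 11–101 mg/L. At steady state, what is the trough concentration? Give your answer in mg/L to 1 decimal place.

τ/t½ = 27/34 ≈ 0.79412, so fraction remaining f = (1/2)^(27/34) ≈ 0.5767.
Single-dose peak C₀ = D/Vd = 1214/31 ≈ 39.161 mg/L.
Steady-state trough Cmin,ss = C₀·f/(1−f) ≈ 39.161 × 0.5767/0.4233 ≈ 53.353 mg/L.
Trough 53.4 mg/L vs MEC 11 mg/L: adequate.

53.4 mg/L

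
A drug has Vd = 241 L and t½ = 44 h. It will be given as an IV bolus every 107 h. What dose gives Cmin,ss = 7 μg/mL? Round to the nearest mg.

τ/t½ = 107/44 ≈ 2.4318, so f = (1/2)^(107/44) ≈ 0.185332.
Cmin,ss = (D/Vd)·f/(1−f), so D = Cmin,ss·Vd·(1−f)/f.
D = 7 × 241 × (1−f)/f ≈ 7 × 241 × 4.39572 ≈ 7415.58 mg.

7416 mg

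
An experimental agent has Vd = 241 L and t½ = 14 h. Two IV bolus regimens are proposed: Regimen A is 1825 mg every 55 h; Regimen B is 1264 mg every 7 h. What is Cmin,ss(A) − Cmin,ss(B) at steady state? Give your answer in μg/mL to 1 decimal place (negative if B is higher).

-12.1 μg/mL

Regimen A: f = (1/2)^(55/14) ≈ 0.0657; Cmin,ss = (1825/241)·f/(1−f) ≈ 0.533 μg/mL.
Regimen B: f = (1/2)^(7/14) ≈ 0.7071; Cmin,ss = (1264/241)·f/(1−f) ≈ 12.662 μg/mL.
Difference ≈ 0.533 − 12.662 ≈ -12.129 μg/mL.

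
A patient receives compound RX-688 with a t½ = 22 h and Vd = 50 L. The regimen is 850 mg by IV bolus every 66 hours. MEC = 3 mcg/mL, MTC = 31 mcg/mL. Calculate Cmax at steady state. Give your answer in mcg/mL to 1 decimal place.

19.4 mcg/mL

τ = 66 h = 3 half-lives, so f = (1/2)^3 = 0.125.
Accumulation ratio R = 1/(1 − f) = 1/0.875 = 8/7.
Single-dose peak C₀ = D/Vd = 850/50 = 17 mcg/mL.
Steady-state peak Cmax,ss = C₀·R = 17 × 8/7 ≈ 19.429 mcg/mL.
Peak 19.4 mcg/mL vs MTC 31 mcg/mL: below toxic threshold.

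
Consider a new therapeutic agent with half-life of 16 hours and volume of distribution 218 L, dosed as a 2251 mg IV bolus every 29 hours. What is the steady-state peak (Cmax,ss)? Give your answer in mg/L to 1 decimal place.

k = ln2/t½ = ln2/16 ≈ 0.043322 h⁻¹; fraction remaining f = e^(−kτ) = e^(−0.043322×29) ≈ 0.2847.
At steady state, accumulation factor R = 1/(1 − e^(−kτ)) ≈ 1.3980.
Each bolus raises the concentration by D/Vd = 2251/218 ≈ 10.326 mg/L.
Steady-state peak Cmax,ss = C₀·R ≈ 10.326 × 1.3980 ≈ 14.436 mg/L.

14.4 mg/L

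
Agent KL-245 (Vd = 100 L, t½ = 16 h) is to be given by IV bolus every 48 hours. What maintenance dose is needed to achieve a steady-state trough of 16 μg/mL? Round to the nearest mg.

11200 mg

τ/t½ = 48/16 ≈ 3, so f = (1/2)^(48/16) ≈ 0.125000.
Cmin,ss = (D/Vd)·f/(1−f), so D = Cmin,ss·Vd·(1−f)/f.
D = 16 × 100 × (1−f)/f ≈ 16 × 100 × 7.00000 ≈ 11200.00 mg.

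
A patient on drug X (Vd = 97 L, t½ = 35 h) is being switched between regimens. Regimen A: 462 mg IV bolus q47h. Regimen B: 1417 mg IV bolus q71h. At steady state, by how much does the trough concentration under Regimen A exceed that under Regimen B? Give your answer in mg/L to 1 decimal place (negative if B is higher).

Regimen A: f = (1/2)^(47/35) ≈ 0.3942; Cmin,ss = (462/97)·f/(1−f) ≈ 3.099 mg/L.
Regimen B: f = (1/2)^(71/35) ≈ 0.2451; Cmin,ss = (1417/97)·f/(1−f) ≈ 4.743 mg/L.
Difference ≈ 3.099 − 4.743 ≈ -1.644 mg/L.

-1.6 mg/L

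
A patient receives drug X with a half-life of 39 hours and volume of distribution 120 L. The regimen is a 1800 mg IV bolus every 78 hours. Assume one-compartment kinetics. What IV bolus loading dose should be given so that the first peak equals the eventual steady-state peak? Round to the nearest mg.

2400 mg

f = (1/2)^(78/39) ≈ 0.250000; accumulation ratio R = 1/(1−f) ≈ 1.33333.
Loading dose to hit Cmax,ss on first dose: D_load = D_maint·R ≈ 1800 × 1.33333 ≈ 2399.99 mg.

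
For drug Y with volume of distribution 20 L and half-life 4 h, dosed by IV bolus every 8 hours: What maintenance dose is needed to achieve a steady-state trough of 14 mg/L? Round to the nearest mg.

840 mg

τ/t½ = 8/4 ≈ 2, so f = (1/2)^(8/4) ≈ 0.250000.
Cmin,ss = (D/Vd)·f/(1−f), so D = Cmin,ss·Vd·(1−f)/f.
D = 14 × 20 × (1−f)/f ≈ 14 × 20 × 3.00000 ≈ 840.00 mg.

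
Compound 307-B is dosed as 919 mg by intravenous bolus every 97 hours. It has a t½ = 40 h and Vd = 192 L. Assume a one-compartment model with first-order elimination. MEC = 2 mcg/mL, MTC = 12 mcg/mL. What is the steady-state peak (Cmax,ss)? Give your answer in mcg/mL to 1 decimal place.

τ/t½ = 97/40 ≈ 2.425, so fraction remaining f = (1/2)^(97/40) ≈ 0.1862.
At steady state, accumulation factor R = 1/(1 − e^(−kτ)) ≈ 1.2288.
Each bolus raises the concentration by D/Vd = 919/192 ≈ 4.786 mcg/mL.
Steady-state peak Cmax,ss = C₀·R ≈ 4.786 × 1.2288 ≈ 5.881 mcg/mL.
Peak 5.9 mcg/mL vs MTC 12 mcg/mL: below toxic threshold.

5.9 mcg/mL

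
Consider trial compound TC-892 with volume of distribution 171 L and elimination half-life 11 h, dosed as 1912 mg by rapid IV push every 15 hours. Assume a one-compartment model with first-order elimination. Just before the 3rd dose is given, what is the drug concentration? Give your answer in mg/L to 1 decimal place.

6.0 mg/L

f = (1/2)^(τ/t½) = (1/2)^(15/11) ≈ 0.3886.
C₀ = D/Vd = 1912/171 ≈ 11.181 mg/L.
Before the 3rd dose, 2 doses have been given. Superposition: Cmin = C₀·(f + f²).
≈ 11.181 × (0.3886 + 0.1510) ≈ 11.181 × 0.5396 ≈ 6.033 mg/L.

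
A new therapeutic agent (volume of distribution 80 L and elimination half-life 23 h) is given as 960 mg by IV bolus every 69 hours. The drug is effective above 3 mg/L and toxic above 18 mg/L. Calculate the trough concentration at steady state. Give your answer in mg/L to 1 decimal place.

1.7 mg/L

τ = 69 h = 3 half-lives, so f = (1/2)^3 = 0.125.
Accumulation ratio R = 1/(1 − f) = 1/0.875 = 8/7.
Single-dose peak C₀ = D/Vd = 960/80 = 12 mg/L.
Steady-state peak Cmax,ss = C₀·R = 12 × 8/7 ≈ 13.714 mg/L.
Steady-state trough Cmin,ss = Cmax,ss·f ≈ 13.714 × 0.125 ≈ 1.714 mg/L.
Trough 1.7 mg/L vs MEC 3 mg/L: subtherapeutic.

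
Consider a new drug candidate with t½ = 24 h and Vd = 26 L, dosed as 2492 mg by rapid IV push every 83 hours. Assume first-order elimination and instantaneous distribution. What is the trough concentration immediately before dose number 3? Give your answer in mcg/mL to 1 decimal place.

9.5 mcg/mL

f = (1/2)^(τ/t½) = (1/2)^(83/24) ≈ 0.0910.
C₀ = D/Vd = 2492/26 ≈ 95.846 mcg/mL.
Before the 3rd dose, 2 doses have been given. Superposition: Cmin = C₀·(f + f²).
≈ 95.846 × (0.0910 + 0.0083) ≈ 95.846 × 0.0993 ≈ 9.518 mcg/mL.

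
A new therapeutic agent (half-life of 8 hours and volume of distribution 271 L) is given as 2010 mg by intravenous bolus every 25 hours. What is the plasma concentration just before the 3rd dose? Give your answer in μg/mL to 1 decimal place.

f = (1/2)^(τ/t½) = (1/2)^(25/8) ≈ 0.1146.
C₀ = D/Vd = 2010/271 ≈ 7.417 μg/mL.
Before the 3rd dose, 2 doses have been given. Superposition: Cmin = C₀·(f + f²).
≈ 7.417 × (0.1146 + 0.0131) ≈ 7.417 × 0.1277 ≈ 0.947 μg/mL.

0.9 μg/mL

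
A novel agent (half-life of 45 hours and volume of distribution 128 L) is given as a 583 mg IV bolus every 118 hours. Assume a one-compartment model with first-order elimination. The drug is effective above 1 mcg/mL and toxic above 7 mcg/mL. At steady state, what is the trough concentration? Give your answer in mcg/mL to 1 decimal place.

0.9 mcg/mL

k = ln2/t½ = ln2/45 ≈ 0.015403 h⁻¹; fraction remaining f = e^(−kτ) = e^(−0.015403×118) ≈ 0.1624.
Accumulation ratio R = 1/(1 − f) ≈ 1/0.8376 ≈ 1.1939.
Each bolus raises the concentration by D/Vd = 583/128 ≈ 4.555 mcg/mL.
Steady-state peak Cmax,ss = C₀·R ≈ 4.555 × 1.1939 ≈ 5.438 mcg/mL.
Steady-state trough Cmin,ss = Cmax,ss·f ≈ 5.438 × 0.1624 ≈ 0.883 mcg/mL.
Trough 0.9 mcg/mL vs MEC 1 mcg/mL: subtherapeutic.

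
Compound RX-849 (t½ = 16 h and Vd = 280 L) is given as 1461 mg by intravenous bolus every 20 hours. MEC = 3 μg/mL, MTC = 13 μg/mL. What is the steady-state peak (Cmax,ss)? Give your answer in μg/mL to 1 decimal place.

k = ln2/t½ = ln2/16 ≈ 0.043322 h⁻¹; fraction remaining f = e^(−kτ) = e^(−0.043322×20) ≈ 0.4204.
At steady state, accumulation factor R = 1/(1 − e^(−kτ)) ≈ 1.7253.
Each bolus raises the concentration by D/Vd = 1461/280 ≈ 5.218 μg/mL.
Steady-state peak Cmax,ss = C₀·R ≈ 5.218 × 1.7253 ≈ 9.003 μg/mL.
Peak 9.0 μg/mL vs MTC 13 μg/mL: below toxic threshold.

9.0 μg/mL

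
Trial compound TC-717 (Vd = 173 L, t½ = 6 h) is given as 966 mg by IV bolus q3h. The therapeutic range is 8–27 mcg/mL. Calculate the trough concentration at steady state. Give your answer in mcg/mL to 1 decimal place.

Over one 3-h interval, 3/6 ≈ 0.5 half-lives elapse, leaving f ≈ 0.7071 of each dose.
Accumulation ratio R = 1/(1 − f) ≈ 1/0.2929 ≈ 3.4141.
Single-dose peak C₀ = D/Vd = 966/173 ≈ 5.584 mcg/mL.
Cmax,ss = C₀/(1 − f) ≈ 5.584/0.2929 ≈ 19.065 mcg/mL.
One interval later, Cmin,ss = Cmax,ss·e^(−kτ) ≈ 19.065 × 0.7071 ≈ 13.481 mcg/mL.
Trough 13.5 mcg/mL vs MEC 8 mcg/mL: adequate.

13.5 mcg/mL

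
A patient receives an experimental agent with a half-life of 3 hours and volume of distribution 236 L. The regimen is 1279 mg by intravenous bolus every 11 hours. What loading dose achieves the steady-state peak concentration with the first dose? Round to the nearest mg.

f = (1/2)^(11/3) ≈ 0.078745; accumulation ratio R = 1/(1−f) ≈ 1.08548.
Loading dose to hit Cmax,ss on first dose: D_load = D_maint·R ≈ 1279 × 1.08548 ≈ 1388.33 mg.

1388 mg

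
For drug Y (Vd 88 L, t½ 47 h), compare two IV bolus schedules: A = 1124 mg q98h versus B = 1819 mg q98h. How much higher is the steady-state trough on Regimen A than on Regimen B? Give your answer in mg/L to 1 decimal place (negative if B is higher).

-2.4 mg/L

Regimen A: f = (1/2)^(98/47) ≈ 0.2357; Cmin,ss = (1124/88)·f/(1−f) ≈ 3.939 mg/L.
Regimen B: f = (1/2)^(98/47) ≈ 0.2357; Cmin,ss = (1819/88)·f/(1−f) ≈ 6.374 mg/L.
Difference ≈ 3.939 − 6.374 ≈ -2.435 mg/L.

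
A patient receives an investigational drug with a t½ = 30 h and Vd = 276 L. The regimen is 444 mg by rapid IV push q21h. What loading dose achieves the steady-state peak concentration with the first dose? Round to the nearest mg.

f = (1/2)^(21/30) ≈ 0.615572; accumulation ratio R = 1/(1−f) ≈ 2.60127.
Loading dose to hit Cmax,ss on first dose: D_load = D_maint·R ≈ 444 × 2.60127 ≈ 1154.96 mg.

1155 mg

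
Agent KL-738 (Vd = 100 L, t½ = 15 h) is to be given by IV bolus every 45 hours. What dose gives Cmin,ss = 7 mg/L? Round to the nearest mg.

τ/t½ = 45/15 ≈ 3, so f = (1/2)^(45/15) ≈ 0.125000.
Cmin,ss = (D/Vd)·f/(1−f), so D = Cmin,ss·Vd·(1−f)/f.
D = 7 × 100 × (1−f)/f ≈ 7 × 100 × 7.00000 ≈ 4900.00 mg.

4900 mg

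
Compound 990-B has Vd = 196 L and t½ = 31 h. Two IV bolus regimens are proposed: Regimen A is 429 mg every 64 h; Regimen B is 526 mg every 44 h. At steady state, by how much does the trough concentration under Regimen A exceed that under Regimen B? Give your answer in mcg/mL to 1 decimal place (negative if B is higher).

Regimen A: f = (1/2)^(64/31) ≈ 0.2391; Cmin,ss = (429/196)·f/(1−f) ≈ 0.688 mcg/mL.
Regimen B: f = (1/2)^(44/31) ≈ 0.3739; Cmin,ss = (526/196)·f/(1−f) ≈ 1.603 mcg/mL.
Difference ≈ 0.688 − 1.603 ≈ -0.915 mcg/mL.

-0.9 mcg/mL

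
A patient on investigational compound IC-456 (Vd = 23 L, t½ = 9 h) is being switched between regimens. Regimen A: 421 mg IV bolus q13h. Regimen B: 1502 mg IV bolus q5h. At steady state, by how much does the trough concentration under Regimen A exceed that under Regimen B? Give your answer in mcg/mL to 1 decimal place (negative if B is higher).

-128.4 mcg/mL

Regimen A: f = (1/2)^(13/9) ≈ 0.3674; Cmin,ss = (421/23)·f/(1−f) ≈ 10.631 mcg/mL.
Regimen B: f = (1/2)^(5/9) ≈ 0.6804; Cmin,ss = (1502/23)·f/(1−f) ≈ 139.027 mcg/mL.
Difference ≈ 10.631 − 139.027 ≈ -128.396 mcg/mL.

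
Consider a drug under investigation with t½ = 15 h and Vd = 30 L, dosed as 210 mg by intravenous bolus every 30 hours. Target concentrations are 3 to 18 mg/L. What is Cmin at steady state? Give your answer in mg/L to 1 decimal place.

τ = 30 h = 2 half-lives, so f = (1/2)^2 = 0.25.
At steady state, R = 1/(1 − 0.25) = 4/3.
Single-dose peak C₀ = D/Vd = 210/30 = 7 mg/L.
Steady-state peak Cmax,ss = C₀·R = 7 × 4/3 ≈ 9.333 mg/L.
Steady-state trough Cmin,ss = Cmax,ss·f ≈ 9.333 × 0.25 ≈ 2.333 mg/L.
Trough 2.3 mg/L vs MEC 3 mg/L: subtherapeutic.

2.3 mg/L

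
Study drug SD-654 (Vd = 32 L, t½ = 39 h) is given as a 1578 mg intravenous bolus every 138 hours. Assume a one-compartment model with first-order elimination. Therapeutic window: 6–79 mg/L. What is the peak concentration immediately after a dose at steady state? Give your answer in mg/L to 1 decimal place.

k = ln2/t½ = ln2/39 ≈ 0.017773 h⁻¹; fraction remaining f = e^(−kτ) = e^(−0.017773×138) ≈ 0.0861.
At steady state, accumulation factor R = 1/(1 − e^(−kτ)) ≈ 1.0942.
Single-dose peak C₀ = D/Vd = 1578/32 ≈ 49.312 mg/L.
Cmax,ss = C₀/(1 − f) ≈ 49.312/0.9139 ≈ 53.958 mg/L.
Peak 54.0 mg/L vs MTC 79 mg/L: below toxic threshold.

54.0 mg/L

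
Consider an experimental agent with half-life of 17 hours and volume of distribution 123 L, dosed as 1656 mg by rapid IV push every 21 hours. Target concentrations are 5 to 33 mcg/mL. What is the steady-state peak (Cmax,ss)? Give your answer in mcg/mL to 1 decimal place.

k = ln2/t½ = ln2/17 ≈ 0.040773 h⁻¹; fraction remaining f = e^(−kτ) = e^(−0.040773×21) ≈ 0.4248.
At steady state, accumulation factor R = 1/(1 − e^(−kτ)) ≈ 1.7385.
Single-dose peak C₀ = D/Vd = 1656/123 ≈ 13.463 mcg/mL.
Steady-state peak Cmax,ss = C₀·R ≈ 13.463 × 1.7385 ≈ 23.405 mcg/mL.
Peak 23.4 mcg/mL vs MTC 33 mcg/mL: below toxic threshold.

23.4 mcg/mL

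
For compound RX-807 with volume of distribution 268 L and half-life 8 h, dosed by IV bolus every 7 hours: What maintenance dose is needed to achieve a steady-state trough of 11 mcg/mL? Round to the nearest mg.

τ/t½ = 7/8 ≈ 0.875, so f = (1/2)^(7/8) ≈ 0.545254.
Cmin,ss = (D/Vd)·f/(1−f), so D = Cmin,ss·Vd·(1−f)/f.
D = 11 × 268 × (1−f)/f ≈ 11 × 268 × 0.83401 ≈ 2458.66 mg.

2459 mg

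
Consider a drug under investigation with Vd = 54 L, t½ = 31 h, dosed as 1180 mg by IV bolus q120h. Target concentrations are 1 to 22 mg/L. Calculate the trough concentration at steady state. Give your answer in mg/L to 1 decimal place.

τ/t½ = 120/31 ≈ 3.871, so fraction remaining f = (1/2)^(120/31) ≈ 0.0683.
At steady state, accumulation factor R = 1/(1 − e^(−kτ)) ≈ 1.0733.
Each bolus raises the concentration by D/Vd = 1180/54 ≈ 21.852 mg/L.
Steady-state peak Cmax,ss = C₀·R ≈ 21.852 × 1.0733 ≈ 23.454 mg/L.
One interval later, Cmin,ss = Cmax,ss·e^(−kτ) ≈ 23.454 × 0.0683 ≈ 1.602 mg/L.
Trough 1.6 mg/L vs MEC 1 mg/L: adequate.

1.6 mg/L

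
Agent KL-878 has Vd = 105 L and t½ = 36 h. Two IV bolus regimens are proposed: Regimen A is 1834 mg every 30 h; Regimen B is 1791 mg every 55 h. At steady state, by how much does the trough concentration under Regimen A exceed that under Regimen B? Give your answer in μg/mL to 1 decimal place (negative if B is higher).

13.3 μg/mL

Regimen A: f = (1/2)^(30/36) ≈ 0.5612; Cmin,ss = (1834/105)·f/(1−f) ≈ 22.339 μg/mL.
Regimen B: f = (1/2)^(55/36) ≈ 0.3468; Cmin,ss = (1791/105)·f/(1−f) ≈ 9.056 μg/mL.
Difference ≈ 22.339 − 9.056 ≈ 13.283 μg/mL.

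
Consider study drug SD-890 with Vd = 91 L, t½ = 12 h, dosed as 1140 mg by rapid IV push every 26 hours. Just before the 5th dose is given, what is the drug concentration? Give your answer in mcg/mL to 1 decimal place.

f = (1/2)^(τ/t½) = (1/2)^(26/12) ≈ 0.2227.
C₀ = D/Vd = 1140/91 ≈ 12.527 mcg/mL.
Before the 5th dose, 4 doses have been given. Superposition: Cmin = C₀·(f + f² + … + f^4).
≈ 12.527 × (0.2227 + 0.0496 + 0.0110 + 0.0025) ≈ 12.527 × 0.2858 ≈ 3.580 mcg/mL.

3.6 mcg/mL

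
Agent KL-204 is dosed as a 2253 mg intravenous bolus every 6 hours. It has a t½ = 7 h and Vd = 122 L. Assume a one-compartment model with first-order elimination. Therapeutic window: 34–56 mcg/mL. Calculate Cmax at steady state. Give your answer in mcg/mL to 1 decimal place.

Over one 6-h interval, 6/7 ≈ 0.85714 half-lives elapse, leaving f ≈ 0.5520 of each dose.
Accumulation ratio R = 1/(1 − f) ≈ 1/0.4480 ≈ 2.2321.
Each bolus raises the concentration by D/Vd = 2253/122 ≈ 18.467 mcg/mL.
Cmax,ss = C₀/(1 − f) ≈ 18.467/0.4480 ≈ 41.221 mcg/mL.
Peak 41.2 mcg/mL vs MTC 56 mcg/mL: below toxic threshold.

41.2 mcg/mL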